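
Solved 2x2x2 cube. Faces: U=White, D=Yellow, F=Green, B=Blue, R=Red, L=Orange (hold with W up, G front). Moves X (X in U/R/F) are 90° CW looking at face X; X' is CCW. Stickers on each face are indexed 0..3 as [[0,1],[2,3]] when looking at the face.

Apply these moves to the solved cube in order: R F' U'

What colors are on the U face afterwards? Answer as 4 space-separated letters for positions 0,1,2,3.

Answer: G R W R

Derivation:
After move 1 (R): R=RRRR U=WGWG F=GYGY D=YBYB B=WBWB
After move 2 (F'): F=YYGG U=WGRR R=BRYR D=OOYB L=OGOW
After move 3 (U'): U=GRWR F=OGGG R=YYYR B=BRWB L=WBOW
Query: U face = GRWR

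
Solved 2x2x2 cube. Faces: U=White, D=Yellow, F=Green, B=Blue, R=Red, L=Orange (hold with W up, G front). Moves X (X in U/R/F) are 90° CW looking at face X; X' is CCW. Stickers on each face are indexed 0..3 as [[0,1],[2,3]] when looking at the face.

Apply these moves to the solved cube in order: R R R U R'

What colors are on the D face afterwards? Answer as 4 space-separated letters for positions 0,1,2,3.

Answer: Y R Y W

Derivation:
After move 1 (R): R=RRRR U=WGWG F=GYGY D=YBYB B=WBWB
After move 2 (R): R=RRRR U=WYWY F=GBGB D=YWYW B=GBGB
After move 3 (R): R=RRRR U=WBWB F=GWGW D=YGYG B=YBYB
After move 4 (U): U=WWBB F=RRGW R=YBRR B=OOYB L=GWOO
After move 5 (R'): R=BRYR U=WYBO F=RWGB D=YRYW B=GOGB
Query: D face = YRYW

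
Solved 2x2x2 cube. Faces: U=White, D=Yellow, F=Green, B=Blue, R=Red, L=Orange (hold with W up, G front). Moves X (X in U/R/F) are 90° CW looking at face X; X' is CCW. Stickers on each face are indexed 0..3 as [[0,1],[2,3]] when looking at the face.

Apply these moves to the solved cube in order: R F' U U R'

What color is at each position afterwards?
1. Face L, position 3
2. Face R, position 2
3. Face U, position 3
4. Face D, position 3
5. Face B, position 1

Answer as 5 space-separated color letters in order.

Answer: W O Y G Y

Derivation:
After move 1 (R): R=RRRR U=WGWG F=GYGY D=YBYB B=WBWB
After move 2 (F'): F=YYGG U=WGRR R=BRYR D=OOYB L=OGOW
After move 3 (U): U=RWRG F=BRGG R=WBYR B=OGWB L=YYOW
After move 4 (U): U=RRGW F=WBGG R=OGYR B=YYWB L=BROW
After move 5 (R'): R=GROY U=RWGY F=WRGW D=OBYG B=BYOB
Query 1: L[3] = W
Query 2: R[2] = O
Query 3: U[3] = Y
Query 4: D[3] = G
Query 5: B[1] = Y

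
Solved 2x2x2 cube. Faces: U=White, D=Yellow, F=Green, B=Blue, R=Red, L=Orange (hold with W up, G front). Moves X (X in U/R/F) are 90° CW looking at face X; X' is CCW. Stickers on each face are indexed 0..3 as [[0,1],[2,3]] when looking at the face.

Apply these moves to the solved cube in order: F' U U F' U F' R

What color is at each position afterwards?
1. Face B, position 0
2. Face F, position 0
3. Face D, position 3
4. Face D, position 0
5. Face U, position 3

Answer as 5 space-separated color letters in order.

Answer: O W Y G B

Derivation:
After move 1 (F'): F=GGGG U=WWRR R=YRYR D=OOYY L=OWOW
After move 2 (U): U=RWRW F=YRGG R=BBYR B=OWBB L=GGOW
After move 3 (U): U=RRWW F=BBGG R=OWYR B=GGBB L=YROW
After move 4 (F'): F=BGBG U=RROY R=OWOR D=RWYY L=YWOW
After move 5 (U): U=ORYR F=OWBG R=GGOR B=YWBB L=BGOW
After move 6 (F'): F=WGOB U=ORGO R=WGRR D=GWYY L=BROY
After move 7 (R): R=RWRG U=OGGB F=WWOY D=GBYY B=OWRB
Query 1: B[0] = O
Query 2: F[0] = W
Query 3: D[3] = Y
Query 4: D[0] = G
Query 5: U[3] = B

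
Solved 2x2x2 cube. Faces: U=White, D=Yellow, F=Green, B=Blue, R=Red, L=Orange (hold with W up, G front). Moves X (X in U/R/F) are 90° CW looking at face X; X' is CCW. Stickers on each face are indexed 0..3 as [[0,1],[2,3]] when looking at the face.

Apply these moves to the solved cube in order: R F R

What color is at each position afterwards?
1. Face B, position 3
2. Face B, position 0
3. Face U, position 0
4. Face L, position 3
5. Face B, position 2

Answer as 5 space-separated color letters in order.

Answer: B O W B G

Derivation:
After move 1 (R): R=RRRR U=WGWG F=GYGY D=YBYB B=WBWB
After move 2 (F): F=GGYY U=WGOO R=WRGR D=RRYB L=OYOB
After move 3 (R): R=GWRR U=WGOY F=GRYB D=RWYW B=OBGB
Query 1: B[3] = B
Query 2: B[0] = O
Query 3: U[0] = W
Query 4: L[3] = B
Query 5: B[2] = G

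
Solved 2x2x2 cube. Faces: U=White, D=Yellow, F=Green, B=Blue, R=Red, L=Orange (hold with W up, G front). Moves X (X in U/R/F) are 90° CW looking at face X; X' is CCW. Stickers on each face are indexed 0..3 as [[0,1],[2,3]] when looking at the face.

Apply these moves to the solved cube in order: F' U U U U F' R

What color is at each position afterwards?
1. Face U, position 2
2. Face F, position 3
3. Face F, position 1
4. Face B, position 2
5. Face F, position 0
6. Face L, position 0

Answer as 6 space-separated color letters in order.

After move 1 (F'): F=GGGG U=WWRR R=YRYR D=OOYY L=OWOW
After move 2 (U): U=RWRW F=YRGG R=BBYR B=OWBB L=GGOW
After move 3 (U): U=RRWW F=BBGG R=OWYR B=GGBB L=YROW
After move 4 (U): U=WRWR F=OWGG R=GGYR B=YRBB L=BBOW
After move 5 (U): U=WWRR F=GGGG R=YRYR B=BBBB L=OWOW
After move 6 (F'): F=GGGG U=WWYY R=OROR D=WWYY L=OROR
After move 7 (R): R=OORR U=WGYG F=GWGY D=WBYB B=YBWB
Query 1: U[2] = Y
Query 2: F[3] = Y
Query 3: F[1] = W
Query 4: B[2] = W
Query 5: F[0] = G
Query 6: L[0] = O

Answer: Y Y W W G O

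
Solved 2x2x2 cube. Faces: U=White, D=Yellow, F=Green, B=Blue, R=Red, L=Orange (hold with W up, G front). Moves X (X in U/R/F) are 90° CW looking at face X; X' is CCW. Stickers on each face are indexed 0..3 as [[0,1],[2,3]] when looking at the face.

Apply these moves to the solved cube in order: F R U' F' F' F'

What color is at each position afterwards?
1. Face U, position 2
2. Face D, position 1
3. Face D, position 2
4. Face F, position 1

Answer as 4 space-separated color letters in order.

After move 1 (F): F=GGGG U=WWOO R=WRWR D=RRYY L=OYOY
After move 2 (R): R=WWRR U=WGOG F=GRGY D=RBYB B=OBWB
After move 3 (U'): U=GGWO F=OYGY R=GRRR B=WWWB L=OBOY
After move 4 (F'): F=YYOG U=GGGR R=BRRR D=BYYB L=OOOW
After move 5 (F'): F=YGYO U=GGBR R=YRBR D=OWYB L=OROG
After move 6 (F'): F=GOYY U=GGYB R=WROR D=RGYB L=OROB
Query 1: U[2] = Y
Query 2: D[1] = G
Query 3: D[2] = Y
Query 4: F[1] = O

Answer: Y G Y O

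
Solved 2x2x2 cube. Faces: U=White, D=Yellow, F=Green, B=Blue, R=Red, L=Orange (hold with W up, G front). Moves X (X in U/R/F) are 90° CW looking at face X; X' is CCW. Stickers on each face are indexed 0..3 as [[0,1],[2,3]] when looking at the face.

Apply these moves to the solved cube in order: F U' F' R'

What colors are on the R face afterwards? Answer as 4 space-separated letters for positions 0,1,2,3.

Answer: G R R R

Derivation:
After move 1 (F): F=GGGG U=WWOO R=WRWR D=RRYY L=OYOY
After move 2 (U'): U=WOWO F=OYGG R=GGWR B=WRBB L=BBOY
After move 3 (F'): F=YGOG U=WOGW R=RGRR D=BYYY L=BOOW
After move 4 (R'): R=GRRR U=WBGW F=YOOW D=BGYG B=YRYB
Query: R face = GRRR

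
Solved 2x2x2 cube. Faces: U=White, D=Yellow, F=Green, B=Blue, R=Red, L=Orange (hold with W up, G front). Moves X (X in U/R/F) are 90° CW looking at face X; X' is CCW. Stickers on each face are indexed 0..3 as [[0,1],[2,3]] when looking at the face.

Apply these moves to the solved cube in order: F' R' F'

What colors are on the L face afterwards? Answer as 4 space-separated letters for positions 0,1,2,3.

Answer: O B O R

Derivation:
After move 1 (F'): F=GGGG U=WWRR R=YRYR D=OOYY L=OWOW
After move 2 (R'): R=RRYY U=WBRB F=GWGR D=OGYG B=YBOB
After move 3 (F'): F=WRGG U=WBRY R=GROY D=WWYG L=OBOR
Query: L face = OBOR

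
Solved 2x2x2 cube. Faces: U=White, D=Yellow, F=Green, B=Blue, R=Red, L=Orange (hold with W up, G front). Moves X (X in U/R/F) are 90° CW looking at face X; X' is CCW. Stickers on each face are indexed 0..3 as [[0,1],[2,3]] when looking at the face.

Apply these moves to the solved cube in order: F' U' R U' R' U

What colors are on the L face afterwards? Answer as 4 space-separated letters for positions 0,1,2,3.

Answer: B G O W

Derivation:
After move 1 (F'): F=GGGG U=WWRR R=YRYR D=OOYY L=OWOW
After move 2 (U'): U=WRWR F=OWGG R=GGYR B=YRBB L=BBOW
After move 3 (R): R=YGRG U=WWWG F=OOGY D=OBYY B=RRRB
After move 4 (U'): U=WGWW F=BBGY R=OORG B=YGRB L=RROW
After move 5 (R'): R=OGOR U=WRWY F=BGGW D=OBYY B=YGBB
After move 6 (U): U=WWYR F=OGGW R=YGOR B=RRBB L=BGOW
Query: L face = BGOW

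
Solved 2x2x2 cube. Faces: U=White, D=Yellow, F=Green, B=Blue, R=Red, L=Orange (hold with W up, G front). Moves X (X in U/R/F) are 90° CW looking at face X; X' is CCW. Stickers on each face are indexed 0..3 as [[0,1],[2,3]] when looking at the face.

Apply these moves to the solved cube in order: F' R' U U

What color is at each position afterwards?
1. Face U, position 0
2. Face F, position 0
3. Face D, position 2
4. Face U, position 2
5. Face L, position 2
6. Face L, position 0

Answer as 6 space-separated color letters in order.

Answer: B Y Y B O R

Derivation:
After move 1 (F'): F=GGGG U=WWRR R=YRYR D=OOYY L=OWOW
After move 2 (R'): R=RRYY U=WBRB F=GWGR D=OGYG B=YBOB
After move 3 (U): U=RWBB F=RRGR R=YBYY B=OWOB L=GWOW
After move 4 (U): U=BRBW F=YBGR R=OWYY B=GWOB L=RROW
Query 1: U[0] = B
Query 2: F[0] = Y
Query 3: D[2] = Y
Query 4: U[2] = B
Query 5: L[2] = O
Query 6: L[0] = R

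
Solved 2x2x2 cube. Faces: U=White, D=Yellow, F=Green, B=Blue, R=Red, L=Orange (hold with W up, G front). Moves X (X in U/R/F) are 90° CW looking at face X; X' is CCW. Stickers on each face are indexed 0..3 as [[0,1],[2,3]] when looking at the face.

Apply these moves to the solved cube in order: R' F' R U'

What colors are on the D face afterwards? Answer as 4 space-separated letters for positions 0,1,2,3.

Answer: O Y Y Y

Derivation:
After move 1 (R'): R=RRRR U=WBWB F=GWGW D=YGYG B=YBYB
After move 2 (F'): F=WWGG U=WBRR R=GRYR D=OOYG L=OBOW
After move 3 (R): R=YGRR U=WWRG F=WOGG D=OYYY B=RBBB
After move 4 (U'): U=WGWR F=OBGG R=WORR B=YGBB L=RBOW
Query: D face = OYYY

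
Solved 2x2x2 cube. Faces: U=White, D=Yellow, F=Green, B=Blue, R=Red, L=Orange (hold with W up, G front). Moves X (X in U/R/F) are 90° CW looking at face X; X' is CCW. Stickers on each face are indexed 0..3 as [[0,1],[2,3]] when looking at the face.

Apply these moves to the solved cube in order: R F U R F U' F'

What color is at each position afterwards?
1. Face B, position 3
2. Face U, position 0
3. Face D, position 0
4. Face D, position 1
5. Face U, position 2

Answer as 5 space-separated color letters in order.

After move 1 (R): R=RRRR U=WGWG F=GYGY D=YBYB B=WBWB
After move 2 (F): F=GGYY U=WGOO R=WRGR D=RRYB L=OYOB
After move 3 (U): U=OWOG F=WRYY R=WBGR B=OYWB L=GGOB
After move 4 (R): R=GWRB U=OROY F=WRYB D=RWYO B=GYWB
After move 5 (F): F=YWBR U=ORBG R=OWYB D=RGYO L=GROW
After move 6 (U'): U=RGOB F=GRBR R=YWYB B=OWWB L=GYOW
After move 7 (F'): F=RRGB U=RGYY R=GWRB D=YWYO L=GBOO
Query 1: B[3] = B
Query 2: U[0] = R
Query 3: D[0] = Y
Query 4: D[1] = W
Query 5: U[2] = Y

Answer: B R Y W Y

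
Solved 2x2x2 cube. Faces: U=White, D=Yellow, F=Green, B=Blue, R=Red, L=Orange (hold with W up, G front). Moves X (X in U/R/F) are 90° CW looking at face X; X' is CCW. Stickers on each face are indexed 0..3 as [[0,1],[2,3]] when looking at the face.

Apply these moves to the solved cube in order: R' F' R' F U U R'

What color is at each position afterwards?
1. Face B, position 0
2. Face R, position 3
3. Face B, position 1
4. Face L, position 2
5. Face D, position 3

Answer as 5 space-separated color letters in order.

After move 1 (R'): R=RRRR U=WBWB F=GWGW D=YGYG B=YBYB
After move 2 (F'): F=WWGG U=WBRR R=GRYR D=OOYG L=OBOW
After move 3 (R'): R=RRGY U=WYRY F=WBGR D=OWYG B=GBOB
After move 4 (F): F=GWRB U=WYWB R=RRYY D=GRYG L=OOOW
After move 5 (U): U=WWBY F=RRRB R=GBYY B=OOOB L=GWOW
After move 6 (U): U=BWYW F=GBRB R=OOYY B=GWOB L=RROW
After move 7 (R'): R=OYOY U=BOYG F=GWRW D=GBYB B=GWRB
Query 1: B[0] = G
Query 2: R[3] = Y
Query 3: B[1] = W
Query 4: L[2] = O
Query 5: D[3] = B

Answer: G Y W O B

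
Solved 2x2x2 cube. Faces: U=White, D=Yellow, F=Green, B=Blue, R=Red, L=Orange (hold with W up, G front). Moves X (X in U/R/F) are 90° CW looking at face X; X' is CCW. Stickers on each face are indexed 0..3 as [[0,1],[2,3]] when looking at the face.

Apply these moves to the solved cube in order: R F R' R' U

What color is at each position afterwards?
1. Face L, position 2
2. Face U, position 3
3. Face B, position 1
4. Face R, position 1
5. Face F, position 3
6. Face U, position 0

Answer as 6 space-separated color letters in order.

Answer: O R Y B W O

Derivation:
After move 1 (R): R=RRRR U=WGWG F=GYGY D=YBYB B=WBWB
After move 2 (F): F=GGYY U=WGOO R=WRGR D=RRYB L=OYOB
After move 3 (R'): R=RRWG U=WWOW F=GGYO D=RGYY B=BBRB
After move 4 (R'): R=RGRW U=WROB F=GWYW D=RGYO B=YBGB
After move 5 (U): U=OWBR F=RGYW R=YBRW B=OYGB L=GWOB
Query 1: L[2] = O
Query 2: U[3] = R
Query 3: B[1] = Y
Query 4: R[1] = B
Query 5: F[3] = W
Query 6: U[0] = O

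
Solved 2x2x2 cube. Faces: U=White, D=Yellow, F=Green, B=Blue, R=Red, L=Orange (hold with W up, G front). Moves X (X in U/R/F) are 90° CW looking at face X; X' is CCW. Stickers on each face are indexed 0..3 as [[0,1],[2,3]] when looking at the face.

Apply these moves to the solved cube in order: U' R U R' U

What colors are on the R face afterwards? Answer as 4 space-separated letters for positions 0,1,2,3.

After move 1 (U'): U=WWWW F=OOGG R=GGRR B=RRBB L=BBOO
After move 2 (R): R=RGRG U=WOWG F=OYGY D=YBYR B=WRWB
After move 3 (U): U=WWGO F=RGGY R=WRRG B=BBWB L=OYOO
After move 4 (R'): R=RGWR U=WWGB F=RWGO D=YGYY B=RBBB
After move 5 (U): U=GWBW F=RGGO R=RBWR B=OYBB L=RWOO
Query: R face = RBWR

Answer: R B W R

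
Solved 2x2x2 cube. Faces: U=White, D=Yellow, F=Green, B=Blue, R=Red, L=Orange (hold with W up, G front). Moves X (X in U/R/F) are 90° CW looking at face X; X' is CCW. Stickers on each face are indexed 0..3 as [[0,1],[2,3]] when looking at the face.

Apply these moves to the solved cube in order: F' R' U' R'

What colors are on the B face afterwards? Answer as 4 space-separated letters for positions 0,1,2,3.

Answer: G R G B

Derivation:
After move 1 (F'): F=GGGG U=WWRR R=YRYR D=OOYY L=OWOW
After move 2 (R'): R=RRYY U=WBRB F=GWGR D=OGYG B=YBOB
After move 3 (U'): U=BBWR F=OWGR R=GWYY B=RROB L=YBOW
After move 4 (R'): R=WYGY U=BOWR F=OBGR D=OWYR B=GRGB
Query: B face = GRGB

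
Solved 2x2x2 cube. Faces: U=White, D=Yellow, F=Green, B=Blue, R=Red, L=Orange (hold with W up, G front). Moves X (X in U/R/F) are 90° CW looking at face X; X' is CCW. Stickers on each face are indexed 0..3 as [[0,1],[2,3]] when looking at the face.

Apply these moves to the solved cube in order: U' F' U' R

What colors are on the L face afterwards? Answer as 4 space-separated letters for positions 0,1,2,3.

Answer: R R O W

Derivation:
After move 1 (U'): U=WWWW F=OOGG R=GGRR B=RRBB L=BBOO
After move 2 (F'): F=OGOG U=WWGR R=YGYR D=BOYY L=BWOW
After move 3 (U'): U=WRWG F=BWOG R=OGYR B=YGBB L=RROW
After move 4 (R): R=YORG U=WWWG F=BOOY D=BBYY B=GGRB
Query: L face = RROW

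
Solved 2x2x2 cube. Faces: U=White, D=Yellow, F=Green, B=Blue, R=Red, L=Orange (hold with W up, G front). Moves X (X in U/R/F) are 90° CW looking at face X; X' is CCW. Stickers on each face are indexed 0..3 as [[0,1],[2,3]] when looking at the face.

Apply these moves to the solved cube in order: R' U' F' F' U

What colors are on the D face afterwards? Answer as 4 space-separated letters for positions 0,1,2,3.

After move 1 (R'): R=RRRR U=WBWB F=GWGW D=YGYG B=YBYB
After move 2 (U'): U=BBWW F=OOGW R=GWRR B=RRYB L=YBOO
After move 3 (F'): F=OWOG U=BBGR R=GWYR D=BOYG L=YWOW
After move 4 (F'): F=WGOO U=BBGY R=OWBR D=WWYG L=YROG
After move 5 (U): U=GBYB F=OWOO R=RRBR B=YRYB L=WGOG
Query: D face = WWYG

Answer: W W Y G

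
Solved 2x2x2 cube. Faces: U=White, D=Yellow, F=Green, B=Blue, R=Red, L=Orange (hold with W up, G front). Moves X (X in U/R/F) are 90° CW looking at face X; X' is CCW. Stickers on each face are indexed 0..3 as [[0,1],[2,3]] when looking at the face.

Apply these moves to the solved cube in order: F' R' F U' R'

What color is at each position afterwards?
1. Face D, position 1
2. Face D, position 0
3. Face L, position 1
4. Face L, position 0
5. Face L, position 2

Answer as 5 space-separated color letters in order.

After move 1 (F'): F=GGGG U=WWRR R=YRYR D=OOYY L=OWOW
After move 2 (R'): R=RRYY U=WBRB F=GWGR D=OGYG B=YBOB
After move 3 (F): F=GGRW U=WBWW R=RRBY D=YRYG L=OOOG
After move 4 (U'): U=BWWW F=OORW R=GGBY B=RROB L=YBOG
After move 5 (R'): R=GYGB U=BOWR F=OWRW D=YOYW B=GRRB
Query 1: D[1] = O
Query 2: D[0] = Y
Query 3: L[1] = B
Query 4: L[0] = Y
Query 5: L[2] = O

Answer: O Y B Y O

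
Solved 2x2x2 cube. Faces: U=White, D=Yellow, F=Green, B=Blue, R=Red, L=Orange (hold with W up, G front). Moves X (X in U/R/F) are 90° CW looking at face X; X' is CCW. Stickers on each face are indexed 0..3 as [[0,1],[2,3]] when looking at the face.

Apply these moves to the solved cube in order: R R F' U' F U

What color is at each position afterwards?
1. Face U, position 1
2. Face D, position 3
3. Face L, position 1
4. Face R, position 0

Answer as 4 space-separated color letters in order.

Answer: Y W O W

Derivation:
After move 1 (R): R=RRRR U=WGWG F=GYGY D=YBYB B=WBWB
After move 2 (R): R=RRRR U=WYWY F=GBGB D=YWYW B=GBGB
After move 3 (F'): F=BBGG U=WYRR R=WRYR D=OOYW L=OYOW
After move 4 (U'): U=YRWR F=OYGG R=BBYR B=WRGB L=GBOW
After move 5 (F): F=GOGY U=YRWB R=WBRR D=YBYW L=GOOO
After move 6 (U): U=WYBR F=WBGY R=WRRR B=GOGB L=GOOO
Query 1: U[1] = Y
Query 2: D[3] = W
Query 3: L[1] = O
Query 4: R[0] = W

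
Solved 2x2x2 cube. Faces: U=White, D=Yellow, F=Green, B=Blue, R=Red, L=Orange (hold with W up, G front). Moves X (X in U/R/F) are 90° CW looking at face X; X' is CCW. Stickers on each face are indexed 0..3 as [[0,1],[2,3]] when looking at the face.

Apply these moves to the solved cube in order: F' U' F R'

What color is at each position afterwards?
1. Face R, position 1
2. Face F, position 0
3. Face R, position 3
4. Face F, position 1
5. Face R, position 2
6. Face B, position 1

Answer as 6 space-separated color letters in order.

Answer: R G R R W R

Derivation:
After move 1 (F'): F=GGGG U=WWRR R=YRYR D=OOYY L=OWOW
After move 2 (U'): U=WRWR F=OWGG R=GGYR B=YRBB L=BBOW
After move 3 (F): F=GOGW U=WRWB R=WGRR D=YGYY L=BOOO
After move 4 (R'): R=GRWR U=WBWY F=GRGB D=YOYW B=YRGB
Query 1: R[1] = R
Query 2: F[0] = G
Query 3: R[3] = R
Query 4: F[1] = R
Query 5: R[2] = W
Query 6: B[1] = R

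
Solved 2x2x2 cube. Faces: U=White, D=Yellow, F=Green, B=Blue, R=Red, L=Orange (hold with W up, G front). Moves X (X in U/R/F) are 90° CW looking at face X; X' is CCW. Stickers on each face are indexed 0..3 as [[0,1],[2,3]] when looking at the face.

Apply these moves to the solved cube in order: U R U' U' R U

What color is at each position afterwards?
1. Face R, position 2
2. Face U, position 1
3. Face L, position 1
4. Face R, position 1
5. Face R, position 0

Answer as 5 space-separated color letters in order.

After move 1 (U): U=WWWW F=RRGG R=BBRR B=OOBB L=GGOO
After move 2 (R): R=RBRB U=WRWG F=RYGY D=YBYO B=WOWB
After move 3 (U'): U=RGWW F=GGGY R=RYRB B=RBWB L=WOOO
After move 4 (U'): U=GWRW F=WOGY R=GGRB B=RYWB L=RBOO
After move 5 (R): R=RGBG U=GORY F=WBGO D=YWYR B=WYWB
After move 6 (U): U=RGYO F=RGGO R=WYBG B=RBWB L=WBOO
Query 1: R[2] = B
Query 2: U[1] = G
Query 3: L[1] = B
Query 4: R[1] = Y
Query 5: R[0] = W

Answer: B G B Y W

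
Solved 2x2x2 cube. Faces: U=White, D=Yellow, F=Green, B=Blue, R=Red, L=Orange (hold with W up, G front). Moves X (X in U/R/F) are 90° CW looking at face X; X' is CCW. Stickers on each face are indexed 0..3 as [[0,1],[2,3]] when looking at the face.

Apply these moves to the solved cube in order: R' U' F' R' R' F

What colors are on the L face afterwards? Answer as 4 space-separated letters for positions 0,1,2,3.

Answer: Y B O B

Derivation:
After move 1 (R'): R=RRRR U=WBWB F=GWGW D=YGYG B=YBYB
After move 2 (U'): U=BBWW F=OOGW R=GWRR B=RRYB L=YBOO
After move 3 (F'): F=OWOG U=BBGR R=GWYR D=BOYG L=YWOW
After move 4 (R'): R=WRGY U=BYGR F=OBOR D=BWYG B=GROB
After move 5 (R'): R=RYWG U=BOGG F=OYOR D=BBYR B=GRWB
After move 6 (F): F=OORY U=BOWW R=GYGG D=WRYR L=YBOB
Query: L face = YBOB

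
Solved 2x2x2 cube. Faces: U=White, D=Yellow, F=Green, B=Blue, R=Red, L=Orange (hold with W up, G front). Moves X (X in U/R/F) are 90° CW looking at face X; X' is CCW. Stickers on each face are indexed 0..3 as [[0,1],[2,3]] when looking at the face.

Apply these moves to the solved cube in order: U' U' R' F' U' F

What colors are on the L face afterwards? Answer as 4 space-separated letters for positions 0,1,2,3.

After move 1 (U'): U=WWWW F=OOGG R=GGRR B=RRBB L=BBOO
After move 2 (U'): U=WWWW F=BBGG R=OORR B=GGBB L=RROO
After move 3 (R'): R=OROR U=WBWG F=BWGW D=YBYG B=YGYB
After move 4 (F'): F=WWBG U=WBOO R=BRYR D=ROYG L=RGOW
After move 5 (U'): U=BOWO F=RGBG R=WWYR B=BRYB L=YGOW
After move 6 (F): F=BRGG U=BOWG R=WWOR D=YWYG L=YROO
Query: L face = YROO

Answer: Y R O O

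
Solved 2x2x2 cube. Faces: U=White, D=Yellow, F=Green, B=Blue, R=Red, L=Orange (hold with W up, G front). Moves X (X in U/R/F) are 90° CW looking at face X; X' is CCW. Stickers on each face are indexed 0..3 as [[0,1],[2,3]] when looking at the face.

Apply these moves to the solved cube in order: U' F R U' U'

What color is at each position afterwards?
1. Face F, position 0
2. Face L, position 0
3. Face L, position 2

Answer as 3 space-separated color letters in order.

After move 1 (U'): U=WWWW F=OOGG R=GGRR B=RRBB L=BBOO
After move 2 (F): F=GOGO U=WWOB R=WGWR D=RGYY L=BYOY
After move 3 (R): R=WWRG U=WOOO F=GGGY D=RBYR B=BRWB
After move 4 (U'): U=OOWO F=BYGY R=GGRG B=WWWB L=BROY
After move 5 (U'): U=OOOW F=BRGY R=BYRG B=GGWB L=WWOY
Query 1: F[0] = B
Query 2: L[0] = W
Query 3: L[2] = O

Answer: B W O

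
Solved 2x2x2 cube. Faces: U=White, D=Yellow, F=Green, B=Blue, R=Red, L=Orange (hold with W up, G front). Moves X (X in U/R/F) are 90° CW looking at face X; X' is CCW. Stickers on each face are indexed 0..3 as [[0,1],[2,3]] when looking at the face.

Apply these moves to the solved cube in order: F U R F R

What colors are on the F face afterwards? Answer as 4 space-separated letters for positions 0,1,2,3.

After move 1 (F): F=GGGG U=WWOO R=WRWR D=RRYY L=OYOY
After move 2 (U): U=OWOW F=WRGG R=BBWR B=OYBB L=GGOY
After move 3 (R): R=WBRB U=OROG F=WRGY D=RBYO B=WYWB
After move 4 (F): F=GWYR U=ORYG R=OBGB D=RWYO L=GROB
After move 5 (R): R=GOBB U=OWYR F=GWYO D=RWYW B=GYRB
Query: F face = GWYO

Answer: G W Y O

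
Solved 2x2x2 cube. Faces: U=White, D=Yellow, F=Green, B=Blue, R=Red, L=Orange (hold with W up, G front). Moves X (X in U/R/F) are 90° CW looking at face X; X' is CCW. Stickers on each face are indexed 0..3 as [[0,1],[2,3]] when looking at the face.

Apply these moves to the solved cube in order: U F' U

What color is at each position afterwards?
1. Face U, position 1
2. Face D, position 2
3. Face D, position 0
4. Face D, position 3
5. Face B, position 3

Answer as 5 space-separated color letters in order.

Answer: W Y G Y B

Derivation:
After move 1 (U): U=WWWW F=RRGG R=BBRR B=OOBB L=GGOO
After move 2 (F'): F=RGRG U=WWBR R=YBYR D=GOYY L=GWOW
After move 3 (U): U=BWRW F=YBRG R=OOYR B=GWBB L=RGOW
Query 1: U[1] = W
Query 2: D[2] = Y
Query 3: D[0] = G
Query 4: D[3] = Y
Query 5: B[3] = B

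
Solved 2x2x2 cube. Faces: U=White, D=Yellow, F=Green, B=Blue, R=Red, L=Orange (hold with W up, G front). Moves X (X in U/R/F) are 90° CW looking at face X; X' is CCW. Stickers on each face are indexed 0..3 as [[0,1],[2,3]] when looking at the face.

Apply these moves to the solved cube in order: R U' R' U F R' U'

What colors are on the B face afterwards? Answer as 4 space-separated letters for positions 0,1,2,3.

Answer: R R B B

Derivation:
After move 1 (R): R=RRRR U=WGWG F=GYGY D=YBYB B=WBWB
After move 2 (U'): U=GGWW F=OOGY R=GYRR B=RRWB L=WBOO
After move 3 (R'): R=YRGR U=GWWR F=OGGW D=YOYY B=BRBB
After move 4 (U): U=WGRW F=YRGW R=BRGR B=WBBB L=OGOO
After move 5 (F): F=GYWR U=WGOG R=RRWR D=GBYY L=OYOO
After move 6 (R'): R=RRRW U=WBOW F=GGWG D=GYYR B=YBBB
After move 7 (U'): U=BWWO F=OYWG R=GGRW B=RRBB L=YBOO
Query: B face = RRBB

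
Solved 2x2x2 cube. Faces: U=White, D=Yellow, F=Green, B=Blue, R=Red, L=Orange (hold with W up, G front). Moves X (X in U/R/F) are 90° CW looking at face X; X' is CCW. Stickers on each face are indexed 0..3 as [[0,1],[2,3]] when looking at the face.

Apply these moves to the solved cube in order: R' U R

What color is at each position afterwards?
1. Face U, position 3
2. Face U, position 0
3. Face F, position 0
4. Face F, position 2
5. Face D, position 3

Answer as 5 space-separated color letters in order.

Answer: W W R G O

Derivation:
After move 1 (R'): R=RRRR U=WBWB F=GWGW D=YGYG B=YBYB
After move 2 (U): U=WWBB F=RRGW R=YBRR B=OOYB L=GWOO
After move 3 (R): R=RYRB U=WRBW F=RGGG D=YYYO B=BOWB
Query 1: U[3] = W
Query 2: U[0] = W
Query 3: F[0] = R
Query 4: F[2] = G
Query 5: D[3] = O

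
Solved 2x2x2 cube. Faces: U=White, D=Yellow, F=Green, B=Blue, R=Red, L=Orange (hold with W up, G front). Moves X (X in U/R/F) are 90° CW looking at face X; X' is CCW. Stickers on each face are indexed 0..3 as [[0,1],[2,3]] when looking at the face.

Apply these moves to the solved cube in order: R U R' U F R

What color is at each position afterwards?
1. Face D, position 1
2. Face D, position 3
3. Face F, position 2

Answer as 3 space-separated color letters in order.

After move 1 (R): R=RRRR U=WGWG F=GYGY D=YBYB B=WBWB
After move 2 (U): U=WWGG F=RRGY R=WBRR B=OOWB L=GYOO
After move 3 (R'): R=BRWR U=WWGO F=RWGG D=YRYY B=BOBB
After move 4 (U): U=GWOW F=BRGG R=BOWR B=GYBB L=RWOO
After move 5 (F): F=GBGR U=GWOW R=OOWR D=WBYY L=RYOR
After move 6 (R): R=WORO U=GBOR F=GBGY D=WBYG B=WYWB
Query 1: D[1] = B
Query 2: D[3] = G
Query 3: F[2] = G

Answer: B G G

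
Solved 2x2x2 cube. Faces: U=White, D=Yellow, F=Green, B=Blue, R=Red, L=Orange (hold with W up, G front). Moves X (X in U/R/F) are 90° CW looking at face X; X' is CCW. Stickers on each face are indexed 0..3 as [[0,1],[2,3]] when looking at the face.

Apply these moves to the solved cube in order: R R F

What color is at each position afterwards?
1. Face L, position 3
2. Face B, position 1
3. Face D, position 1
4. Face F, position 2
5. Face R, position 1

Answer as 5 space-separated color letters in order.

Answer: W B R B R

Derivation:
After move 1 (R): R=RRRR U=WGWG F=GYGY D=YBYB B=WBWB
After move 2 (R): R=RRRR U=WYWY F=GBGB D=YWYW B=GBGB
After move 3 (F): F=GGBB U=WYOO R=WRYR D=RRYW L=OYOW
Query 1: L[3] = W
Query 2: B[1] = B
Query 3: D[1] = R
Query 4: F[2] = B
Query 5: R[1] = R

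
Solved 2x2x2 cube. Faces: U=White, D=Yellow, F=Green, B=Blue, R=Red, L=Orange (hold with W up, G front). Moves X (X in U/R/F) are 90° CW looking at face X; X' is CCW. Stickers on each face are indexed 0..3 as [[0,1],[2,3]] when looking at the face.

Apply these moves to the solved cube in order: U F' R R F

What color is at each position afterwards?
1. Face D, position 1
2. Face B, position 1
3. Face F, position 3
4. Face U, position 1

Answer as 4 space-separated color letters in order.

Answer: R O B O

Derivation:
After move 1 (U): U=WWWW F=RRGG R=BBRR B=OOBB L=GGOO
After move 2 (F'): F=RGRG U=WWBR R=YBYR D=GOYY L=GWOW
After move 3 (R): R=YYRB U=WGBG F=RORY D=GBYO B=ROWB
After move 4 (R): R=RYBY U=WOBY F=RBRO D=GWYR B=GOGB
After move 5 (F): F=RROB U=WOWW R=BYYY D=BRYR L=GGOW
Query 1: D[1] = R
Query 2: B[1] = O
Query 3: F[3] = B
Query 4: U[1] = O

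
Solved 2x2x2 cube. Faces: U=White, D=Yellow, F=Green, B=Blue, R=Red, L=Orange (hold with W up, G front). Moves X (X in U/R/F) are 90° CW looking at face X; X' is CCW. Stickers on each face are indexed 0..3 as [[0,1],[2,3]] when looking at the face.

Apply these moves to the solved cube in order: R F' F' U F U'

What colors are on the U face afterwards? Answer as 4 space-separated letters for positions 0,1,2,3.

After move 1 (R): R=RRRR U=WGWG F=GYGY D=YBYB B=WBWB
After move 2 (F'): F=YYGG U=WGRR R=BRYR D=OOYB L=OGOW
After move 3 (F'): F=YGYG U=WGBY R=OROR D=GWYB L=OROR
After move 4 (U): U=BWYG F=ORYG R=WBOR B=ORWB L=YGOR
After move 5 (F): F=YOGR U=BWRG R=YBGR D=OWYB L=YGOW
After move 6 (U'): U=WGBR F=YGGR R=YOGR B=YBWB L=OROW
Query: U face = WGBR

Answer: W G B R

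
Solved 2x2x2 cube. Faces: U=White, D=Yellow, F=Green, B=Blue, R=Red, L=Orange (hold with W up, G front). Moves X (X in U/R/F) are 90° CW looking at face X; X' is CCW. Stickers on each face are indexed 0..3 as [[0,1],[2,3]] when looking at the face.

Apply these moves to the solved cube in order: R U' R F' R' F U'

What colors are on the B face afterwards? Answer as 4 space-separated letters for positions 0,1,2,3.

Answer: R Y O B

Derivation:
After move 1 (R): R=RRRR U=WGWG F=GYGY D=YBYB B=WBWB
After move 2 (U'): U=GGWW F=OOGY R=GYRR B=RRWB L=WBOO
After move 3 (R): R=RGRY U=GOWY F=OBGB D=YWYR B=WRGB
After move 4 (F'): F=BBOG U=GORR R=WGYY D=BOYR L=WYOW
After move 5 (R'): R=GYWY U=GGRW F=BOOR D=BBYG B=RROB
After move 6 (F): F=OBRO U=GGWY R=RYWY D=WGYG L=WBOB
After move 7 (U'): U=GYGW F=WBRO R=OBWY B=RYOB L=RROB
Query: B face = RYOB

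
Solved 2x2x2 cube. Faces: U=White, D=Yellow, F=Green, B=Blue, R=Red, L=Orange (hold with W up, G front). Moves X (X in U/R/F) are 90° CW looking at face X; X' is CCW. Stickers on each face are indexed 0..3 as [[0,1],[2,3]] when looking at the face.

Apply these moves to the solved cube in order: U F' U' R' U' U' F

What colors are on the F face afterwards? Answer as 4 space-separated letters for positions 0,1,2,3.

Answer: R Y B B

Derivation:
After move 1 (U): U=WWWW F=RRGG R=BBRR B=OOBB L=GGOO
After move 2 (F'): F=RGRG U=WWBR R=YBYR D=GOYY L=GWOW
After move 3 (U'): U=WRWB F=GWRG R=RGYR B=YBBB L=OOOW
After move 4 (R'): R=GRRY U=WBWY F=GRRB D=GWYG B=YBOB
After move 5 (U'): U=BYWW F=OORB R=GRRY B=GROB L=YBOW
After move 6 (U'): U=YWBW F=YBRB R=OORY B=GROB L=GROW
After move 7 (F): F=RYBB U=YWWR R=BOWY D=ROYG L=GGOW
Query: F face = RYBB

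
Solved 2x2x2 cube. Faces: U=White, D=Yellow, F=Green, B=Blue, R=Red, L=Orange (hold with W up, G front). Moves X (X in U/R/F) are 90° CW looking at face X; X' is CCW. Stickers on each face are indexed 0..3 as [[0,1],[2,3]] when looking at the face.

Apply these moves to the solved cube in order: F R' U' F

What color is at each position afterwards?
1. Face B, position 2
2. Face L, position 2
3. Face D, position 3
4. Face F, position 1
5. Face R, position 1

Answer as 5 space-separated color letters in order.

Answer: R O G O W

Derivation:
After move 1 (F): F=GGGG U=WWOO R=WRWR D=RRYY L=OYOY
After move 2 (R'): R=RRWW U=WBOB F=GWGO D=RGYG B=YBRB
After move 3 (U'): U=BBWO F=OYGO R=GWWW B=RRRB L=YBOY
After move 4 (F): F=GOOY U=BBYB R=WWOW D=WGYG L=YROG
Query 1: B[2] = R
Query 2: L[2] = O
Query 3: D[3] = G
Query 4: F[1] = O
Query 5: R[1] = W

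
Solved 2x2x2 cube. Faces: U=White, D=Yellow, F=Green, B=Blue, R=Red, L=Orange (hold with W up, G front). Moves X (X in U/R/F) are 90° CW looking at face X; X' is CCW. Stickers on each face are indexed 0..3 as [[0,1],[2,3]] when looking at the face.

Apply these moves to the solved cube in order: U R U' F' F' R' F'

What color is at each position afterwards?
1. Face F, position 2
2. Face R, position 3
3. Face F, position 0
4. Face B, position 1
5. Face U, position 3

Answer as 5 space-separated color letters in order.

Answer: Y O G B O

Derivation:
After move 1 (U): U=WWWW F=RRGG R=BBRR B=OOBB L=GGOO
After move 2 (R): R=RBRB U=WRWG F=RYGY D=YBYO B=WOWB
After move 3 (U'): U=RGWW F=GGGY R=RYRB B=RBWB L=WOOO
After move 4 (F'): F=GYGG U=RGRR R=BYYB D=OOYO L=WWOW
After move 5 (F'): F=YGGG U=RGBY R=OYOB D=WWYO L=WROR
After move 6 (R'): R=YBOO U=RWBR F=YGGY D=WGYG B=OBWB
After move 7 (F'): F=GYYG U=RWYO R=GBWO D=RRYG L=WROB
Query 1: F[2] = Y
Query 2: R[3] = O
Query 3: F[0] = G
Query 4: B[1] = B
Query 5: U[3] = O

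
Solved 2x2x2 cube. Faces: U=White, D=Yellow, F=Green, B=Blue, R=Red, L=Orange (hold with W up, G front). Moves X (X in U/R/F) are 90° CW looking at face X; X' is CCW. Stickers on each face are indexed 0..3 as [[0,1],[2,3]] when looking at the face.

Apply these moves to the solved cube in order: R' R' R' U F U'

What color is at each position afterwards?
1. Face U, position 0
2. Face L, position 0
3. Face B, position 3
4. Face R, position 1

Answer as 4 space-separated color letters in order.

Answer: W O B R

Derivation:
After move 1 (R'): R=RRRR U=WBWB F=GWGW D=YGYG B=YBYB
After move 2 (R'): R=RRRR U=WYWY F=GBGB D=YWYW B=GBGB
After move 3 (R'): R=RRRR U=WGWG F=GYGY D=YBYB B=WBWB
After move 4 (U): U=WWGG F=RRGY R=WBRR B=OOWB L=GYOO
After move 5 (F): F=GRYR U=WWOY R=GBGR D=RWYB L=GYOB
After move 6 (U'): U=WYWO F=GYYR R=GRGR B=GBWB L=OOOB
Query 1: U[0] = W
Query 2: L[0] = O
Query 3: B[3] = B
Query 4: R[1] = R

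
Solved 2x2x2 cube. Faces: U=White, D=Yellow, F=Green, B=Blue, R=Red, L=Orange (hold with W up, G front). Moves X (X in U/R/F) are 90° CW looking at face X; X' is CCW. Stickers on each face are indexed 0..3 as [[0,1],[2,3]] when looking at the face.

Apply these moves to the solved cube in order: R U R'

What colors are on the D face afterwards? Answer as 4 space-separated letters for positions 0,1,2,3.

Answer: Y R Y Y

Derivation:
After move 1 (R): R=RRRR U=WGWG F=GYGY D=YBYB B=WBWB
After move 2 (U): U=WWGG F=RRGY R=WBRR B=OOWB L=GYOO
After move 3 (R'): R=BRWR U=WWGO F=RWGG D=YRYY B=BOBB
Query: D face = YRYY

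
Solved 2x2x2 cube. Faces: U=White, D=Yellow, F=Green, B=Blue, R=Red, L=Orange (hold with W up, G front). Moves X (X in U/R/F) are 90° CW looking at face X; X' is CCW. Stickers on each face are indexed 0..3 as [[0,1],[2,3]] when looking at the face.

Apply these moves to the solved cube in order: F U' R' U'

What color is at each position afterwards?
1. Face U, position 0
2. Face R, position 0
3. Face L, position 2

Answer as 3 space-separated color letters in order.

After move 1 (F): F=GGGG U=WWOO R=WRWR D=RRYY L=OYOY
After move 2 (U'): U=WOWO F=OYGG R=GGWR B=WRBB L=BBOY
After move 3 (R'): R=GRGW U=WBWW F=OOGO D=RYYG B=YRRB
After move 4 (U'): U=BWWW F=BBGO R=OOGW B=GRRB L=YROY
Query 1: U[0] = B
Query 2: R[0] = O
Query 3: L[2] = O

Answer: B O O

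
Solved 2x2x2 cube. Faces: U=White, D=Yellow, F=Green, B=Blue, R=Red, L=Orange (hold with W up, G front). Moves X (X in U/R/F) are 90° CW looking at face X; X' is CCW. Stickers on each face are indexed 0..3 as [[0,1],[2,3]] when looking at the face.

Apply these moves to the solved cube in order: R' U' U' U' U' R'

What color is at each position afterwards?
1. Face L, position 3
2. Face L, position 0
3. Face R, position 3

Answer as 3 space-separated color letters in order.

Answer: O O R

Derivation:
After move 1 (R'): R=RRRR U=WBWB F=GWGW D=YGYG B=YBYB
After move 2 (U'): U=BBWW F=OOGW R=GWRR B=RRYB L=YBOO
After move 3 (U'): U=BWBW F=YBGW R=OORR B=GWYB L=RROO
After move 4 (U'): U=WWBB F=RRGW R=YBRR B=OOYB L=GWOO
After move 5 (U'): U=WBWB F=GWGW R=RRRR B=YBYB L=OOOO
After move 6 (R'): R=RRRR U=WYWY F=GBGB D=YWYW B=GBGB
Query 1: L[3] = O
Query 2: L[0] = O
Query 3: R[3] = R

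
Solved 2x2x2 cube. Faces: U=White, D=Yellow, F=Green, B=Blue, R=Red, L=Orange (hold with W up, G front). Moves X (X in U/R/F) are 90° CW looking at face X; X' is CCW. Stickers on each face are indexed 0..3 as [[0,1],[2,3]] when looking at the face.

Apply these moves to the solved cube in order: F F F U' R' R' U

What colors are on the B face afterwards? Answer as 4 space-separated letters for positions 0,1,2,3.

After move 1 (F): F=GGGG U=WWOO R=WRWR D=RRYY L=OYOY
After move 2 (F): F=GGGG U=WWYY R=OROR D=WWYY L=OROR
After move 3 (F): F=GGGG U=WWRR R=YRYR D=OOYY L=OWOW
After move 4 (U'): U=WRWR F=OWGG R=GGYR B=YRBB L=BBOW
After move 5 (R'): R=GRGY U=WBWY F=ORGR D=OWYG B=YROB
After move 6 (R'): R=RYGG U=WOWY F=OBGY D=ORYR B=GRWB
After move 7 (U): U=WWYO F=RYGY R=GRGG B=BBWB L=OBOW
Query: B face = BBWB

Answer: B B W B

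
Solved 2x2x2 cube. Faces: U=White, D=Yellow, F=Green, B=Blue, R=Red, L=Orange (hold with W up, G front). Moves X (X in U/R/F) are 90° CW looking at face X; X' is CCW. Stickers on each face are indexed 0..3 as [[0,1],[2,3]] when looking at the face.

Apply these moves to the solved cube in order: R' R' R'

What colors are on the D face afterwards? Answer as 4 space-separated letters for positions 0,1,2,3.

Answer: Y B Y B

Derivation:
After move 1 (R'): R=RRRR U=WBWB F=GWGW D=YGYG B=YBYB
After move 2 (R'): R=RRRR U=WYWY F=GBGB D=YWYW B=GBGB
After move 3 (R'): R=RRRR U=WGWG F=GYGY D=YBYB B=WBWB
Query: D face = YBYB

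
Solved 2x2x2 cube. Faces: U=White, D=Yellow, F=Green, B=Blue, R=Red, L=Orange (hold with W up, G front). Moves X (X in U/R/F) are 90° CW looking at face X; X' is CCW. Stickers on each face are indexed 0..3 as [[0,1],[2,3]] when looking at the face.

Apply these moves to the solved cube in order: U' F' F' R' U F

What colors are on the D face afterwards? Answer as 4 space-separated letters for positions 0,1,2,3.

Answer: O Y Y O

Derivation:
After move 1 (U'): U=WWWW F=OOGG R=GGRR B=RRBB L=BBOO
After move 2 (F'): F=OGOG U=WWGR R=YGYR D=BOYY L=BWOW
After move 3 (F'): F=GGOO U=WWYY R=OGBR D=WWYY L=BROG
After move 4 (R'): R=GROB U=WBYR F=GWOY D=WGYO B=YRWB
After move 5 (U): U=YWRB F=GROY R=YROB B=BRWB L=GWOG
After move 6 (F): F=OGYR U=YWGW R=RRBB D=OYYO L=GWOG
Query: D face = OYYO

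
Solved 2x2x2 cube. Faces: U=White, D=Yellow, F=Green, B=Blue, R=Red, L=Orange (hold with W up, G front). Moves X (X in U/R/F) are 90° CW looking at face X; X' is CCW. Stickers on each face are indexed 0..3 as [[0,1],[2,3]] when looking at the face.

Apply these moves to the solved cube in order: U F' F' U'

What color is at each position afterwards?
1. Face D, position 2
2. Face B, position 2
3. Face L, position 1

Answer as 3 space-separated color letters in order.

After move 1 (U): U=WWWW F=RRGG R=BBRR B=OOBB L=GGOO
After move 2 (F'): F=RGRG U=WWBR R=YBYR D=GOYY L=GWOW
After move 3 (F'): F=GGRR U=WWYY R=OBGR D=WWYY L=GROB
After move 4 (U'): U=WYWY F=GRRR R=GGGR B=OBBB L=OOOB
Query 1: D[2] = Y
Query 2: B[2] = B
Query 3: L[1] = O

Answer: Y B O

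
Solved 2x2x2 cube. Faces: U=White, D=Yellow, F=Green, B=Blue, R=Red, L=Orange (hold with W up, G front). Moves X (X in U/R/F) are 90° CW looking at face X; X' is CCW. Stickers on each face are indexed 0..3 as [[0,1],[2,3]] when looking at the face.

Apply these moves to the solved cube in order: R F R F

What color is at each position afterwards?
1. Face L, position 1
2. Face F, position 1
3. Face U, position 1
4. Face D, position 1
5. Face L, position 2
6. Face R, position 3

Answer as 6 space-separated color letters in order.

Answer: R G G G O R

Derivation:
After move 1 (R): R=RRRR U=WGWG F=GYGY D=YBYB B=WBWB
After move 2 (F): F=GGYY U=WGOO R=WRGR D=RRYB L=OYOB
After move 3 (R): R=GWRR U=WGOY F=GRYB D=RWYW B=OBGB
After move 4 (F): F=YGBR U=WGBY R=OWYR D=RGYW L=OROW
Query 1: L[1] = R
Query 2: F[1] = G
Query 3: U[1] = G
Query 4: D[1] = G
Query 5: L[2] = O
Query 6: R[3] = R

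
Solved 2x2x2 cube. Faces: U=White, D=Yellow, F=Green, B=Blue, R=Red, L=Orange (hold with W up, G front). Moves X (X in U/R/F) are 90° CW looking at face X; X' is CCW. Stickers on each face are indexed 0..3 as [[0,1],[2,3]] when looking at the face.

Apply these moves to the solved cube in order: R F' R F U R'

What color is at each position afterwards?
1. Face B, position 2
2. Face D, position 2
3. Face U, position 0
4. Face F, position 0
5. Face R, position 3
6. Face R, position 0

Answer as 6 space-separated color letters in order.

After move 1 (R): R=RRRR U=WGWG F=GYGY D=YBYB B=WBWB
After move 2 (F'): F=YYGG U=WGRR R=BRYR D=OOYB L=OGOW
After move 3 (R): R=YBRR U=WYRG F=YOGB D=OWYW B=RBGB
After move 4 (F): F=GYBO U=WYWG R=RBGR D=RYYW L=OOOW
After move 5 (U): U=WWGY F=RBBO R=RBGR B=OOGB L=GYOW
After move 6 (R'): R=BRRG U=WGGO F=RWBY D=RBYO B=WOYB
Query 1: B[2] = Y
Query 2: D[2] = Y
Query 3: U[0] = W
Query 4: F[0] = R
Query 5: R[3] = G
Query 6: R[0] = B

Answer: Y Y W R G B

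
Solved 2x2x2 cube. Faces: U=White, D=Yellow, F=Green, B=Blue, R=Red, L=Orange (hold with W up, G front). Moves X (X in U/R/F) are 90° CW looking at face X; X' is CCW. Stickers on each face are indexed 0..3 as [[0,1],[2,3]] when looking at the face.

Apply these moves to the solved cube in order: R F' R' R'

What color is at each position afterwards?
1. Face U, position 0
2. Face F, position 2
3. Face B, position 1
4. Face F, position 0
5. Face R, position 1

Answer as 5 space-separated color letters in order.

After move 1 (R): R=RRRR U=WGWG F=GYGY D=YBYB B=WBWB
After move 2 (F'): F=YYGG U=WGRR R=BRYR D=OOYB L=OGOW
After move 3 (R'): R=RRBY U=WWRW F=YGGR D=OYYG B=BBOB
After move 4 (R'): R=RYRB U=WORB F=YWGW D=OGYR B=GBYB
Query 1: U[0] = W
Query 2: F[2] = G
Query 3: B[1] = B
Query 4: F[0] = Y
Query 5: R[1] = Y

Answer: W G B Y Y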